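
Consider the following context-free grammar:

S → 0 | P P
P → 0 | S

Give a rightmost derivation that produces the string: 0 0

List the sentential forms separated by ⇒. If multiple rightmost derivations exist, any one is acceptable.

S ⇒ P P ⇒ P 0 ⇒ 0 0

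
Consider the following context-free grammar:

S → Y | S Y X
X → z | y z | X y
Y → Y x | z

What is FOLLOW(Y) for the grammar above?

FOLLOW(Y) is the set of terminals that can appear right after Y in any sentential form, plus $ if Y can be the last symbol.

We compute FOLLOW(Y) using the standard algorithm.
FOLLOW(S) starts with {$}.
FIRST(S) = {z}
FIRST(X) = {y, z}
FIRST(Y) = {z}
FOLLOW(S) = {$, z}
FOLLOW(X) = {$, y, z}
FOLLOW(Y) = {$, x, y, z}
Therefore, FOLLOW(Y) = {$, x, y, z}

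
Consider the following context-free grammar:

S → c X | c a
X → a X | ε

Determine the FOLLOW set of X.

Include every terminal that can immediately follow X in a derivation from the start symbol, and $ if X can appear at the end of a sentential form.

We compute FOLLOW(X) using the standard algorithm.
FOLLOW(S) starts with {$}.
FIRST(S) = {c}
FIRST(X) = {a, ε}
FOLLOW(S) = {$}
FOLLOW(X) = {$}
Therefore, FOLLOW(X) = {$}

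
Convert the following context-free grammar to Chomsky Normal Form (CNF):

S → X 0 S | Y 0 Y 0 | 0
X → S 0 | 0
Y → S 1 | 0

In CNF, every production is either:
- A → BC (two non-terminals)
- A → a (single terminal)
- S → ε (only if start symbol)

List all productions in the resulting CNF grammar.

T0 → 0; S → 0; X → 0; T1 → 1; Y → 0; S → X X0; X0 → T0 S; S → Y X1; X1 → T0 X2; X2 → Y T0; X → S T0; Y → S T1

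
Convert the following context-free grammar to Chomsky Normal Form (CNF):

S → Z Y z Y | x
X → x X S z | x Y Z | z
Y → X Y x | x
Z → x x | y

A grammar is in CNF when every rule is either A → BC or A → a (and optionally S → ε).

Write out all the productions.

TZ → z; S → x; TX → x; X → z; Y → x; Z → y; S → Z X0; X0 → Y X1; X1 → TZ Y; X → TX X2; X2 → X X3; X3 → S TZ; X → TX X4; X4 → Y Z; Y → X X5; X5 → Y TX; Z → TX TX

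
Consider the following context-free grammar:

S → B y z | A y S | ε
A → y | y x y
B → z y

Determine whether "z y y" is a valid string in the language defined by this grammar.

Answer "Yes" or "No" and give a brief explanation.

No - no valid derivation exists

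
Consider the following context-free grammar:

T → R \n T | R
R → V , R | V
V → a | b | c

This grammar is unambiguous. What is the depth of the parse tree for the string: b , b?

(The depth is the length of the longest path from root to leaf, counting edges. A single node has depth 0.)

4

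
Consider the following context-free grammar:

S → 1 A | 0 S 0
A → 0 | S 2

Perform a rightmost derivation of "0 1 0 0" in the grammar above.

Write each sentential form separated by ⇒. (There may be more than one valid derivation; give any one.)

S ⇒ 0 S 0 ⇒ 0 1 A 0 ⇒ 0 1 0 0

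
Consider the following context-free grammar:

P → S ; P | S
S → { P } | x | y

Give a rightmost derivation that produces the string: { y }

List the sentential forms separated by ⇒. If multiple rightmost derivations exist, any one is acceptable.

P ⇒ S ⇒ { P } ⇒ { S } ⇒ { y }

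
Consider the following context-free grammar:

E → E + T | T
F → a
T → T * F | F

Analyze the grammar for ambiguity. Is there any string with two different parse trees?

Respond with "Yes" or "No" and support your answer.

No - the grammar is unambiguous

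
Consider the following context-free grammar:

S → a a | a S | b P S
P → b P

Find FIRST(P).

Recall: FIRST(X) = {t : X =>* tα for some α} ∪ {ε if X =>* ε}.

We compute FIRST(P) using the standard algorithm.
FIRST(P) = {b}
FIRST(S) = {a, b}
Therefore, FIRST(P) = {b}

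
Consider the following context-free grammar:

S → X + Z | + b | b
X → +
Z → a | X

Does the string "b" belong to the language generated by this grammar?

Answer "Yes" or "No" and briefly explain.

Yes - a valid derivation exists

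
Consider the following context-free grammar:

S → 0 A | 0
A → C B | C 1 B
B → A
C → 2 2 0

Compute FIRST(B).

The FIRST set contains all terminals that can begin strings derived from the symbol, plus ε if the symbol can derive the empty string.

We compute FIRST(B) using the standard algorithm.
FIRST(A) = {2}
FIRST(B) = {2}
FIRST(C) = {2}
FIRST(S) = {0}
Therefore, FIRST(B) = {2}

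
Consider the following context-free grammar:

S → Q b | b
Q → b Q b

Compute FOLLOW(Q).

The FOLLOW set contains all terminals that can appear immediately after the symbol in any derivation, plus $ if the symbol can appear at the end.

We compute FOLLOW(Q) using the standard algorithm.
FOLLOW(S) starts with {$}.
FIRST(Q) = {b}
FIRST(S) = {b}
FOLLOW(Q) = {b}
FOLLOW(S) = {$}
Therefore, FOLLOW(Q) = {b}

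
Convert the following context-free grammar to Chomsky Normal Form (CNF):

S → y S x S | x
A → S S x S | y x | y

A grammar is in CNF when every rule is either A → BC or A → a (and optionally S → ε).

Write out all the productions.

TY → y; TX → x; S → x; A → y; S → TY X0; X0 → S X1; X1 → TX S; A → S X2; X2 → S X3; X3 → TX S; A → TY TX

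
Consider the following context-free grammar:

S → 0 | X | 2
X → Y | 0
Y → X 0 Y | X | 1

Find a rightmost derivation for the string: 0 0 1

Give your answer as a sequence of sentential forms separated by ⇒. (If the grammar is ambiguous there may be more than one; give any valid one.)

S ⇒ X ⇒ Y ⇒ X 0 Y ⇒ X 0 1 ⇒ 0 0 1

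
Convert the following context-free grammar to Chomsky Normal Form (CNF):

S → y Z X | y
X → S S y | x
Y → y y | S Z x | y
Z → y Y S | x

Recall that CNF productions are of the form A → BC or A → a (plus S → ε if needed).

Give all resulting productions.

TY → y; S → y; X → x; TX → x; Y → y; Z → x; S → TY X0; X0 → Z X; X → S X1; X1 → S TY; Y → TY TY; Y → S X2; X2 → Z TX; Z → TY X3; X3 → Y S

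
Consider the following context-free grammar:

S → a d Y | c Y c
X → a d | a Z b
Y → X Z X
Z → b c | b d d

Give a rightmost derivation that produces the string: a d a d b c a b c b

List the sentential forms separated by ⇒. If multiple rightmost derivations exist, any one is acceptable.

S ⇒ a d Y ⇒ a d X Z X ⇒ a d X Z a Z b ⇒ a d X Z a b c b ⇒ a d X b c a b c b ⇒ a d a d b c a b c b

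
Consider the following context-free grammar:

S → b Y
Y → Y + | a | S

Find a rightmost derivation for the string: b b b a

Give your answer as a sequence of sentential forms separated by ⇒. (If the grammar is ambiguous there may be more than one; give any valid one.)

S ⇒ b Y ⇒ b S ⇒ b b Y ⇒ b b S ⇒ b b b Y ⇒ b b b a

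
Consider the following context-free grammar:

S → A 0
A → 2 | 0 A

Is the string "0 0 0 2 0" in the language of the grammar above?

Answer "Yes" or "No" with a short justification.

Yes - a valid derivation exists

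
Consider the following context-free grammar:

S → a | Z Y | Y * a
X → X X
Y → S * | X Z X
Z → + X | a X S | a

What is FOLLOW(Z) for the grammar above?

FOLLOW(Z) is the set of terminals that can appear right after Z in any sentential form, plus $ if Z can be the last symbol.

We compute FOLLOW(Z) using the standard algorithm.
FOLLOW(S) starts with {$}.
FIRST(S) = {+, a}
FIRST(X) = {}
FIRST(Y) = {+, a}
FIRST(Z) = {+, a}
FOLLOW(S) = {$, *, +, a}
FOLLOW(X) = {$, *, +, a}
FOLLOW(Y) = {$, *, +, a}
FOLLOW(Z) = {+, a}
Therefore, FOLLOW(Z) = {+, a}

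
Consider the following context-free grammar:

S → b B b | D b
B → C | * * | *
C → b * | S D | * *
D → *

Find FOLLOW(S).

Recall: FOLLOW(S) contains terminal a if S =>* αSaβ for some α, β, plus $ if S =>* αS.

We compute FOLLOW(S) using the standard algorithm.
FOLLOW(S) starts with {$}.
FIRST(B) = {*, b}
FIRST(C) = {*, b}
FIRST(D) = {*}
FIRST(S) = {*, b}
FOLLOW(B) = {b}
FOLLOW(C) = {b}
FOLLOW(D) = {b}
FOLLOW(S) = {$, *}
Therefore, FOLLOW(S) = {$, *}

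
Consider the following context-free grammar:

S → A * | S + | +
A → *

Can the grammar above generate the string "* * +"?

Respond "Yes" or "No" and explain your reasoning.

Yes - a valid derivation exists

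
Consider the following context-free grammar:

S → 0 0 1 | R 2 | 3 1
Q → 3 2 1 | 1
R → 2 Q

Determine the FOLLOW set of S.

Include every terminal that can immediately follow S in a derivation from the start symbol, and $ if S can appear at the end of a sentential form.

We compute FOLLOW(S) using the standard algorithm.
FOLLOW(S) starts with {$}.
FIRST(Q) = {1, 3}
FIRST(R) = {2}
FIRST(S) = {0, 2, 3}
FOLLOW(Q) = {2}
FOLLOW(R) = {2}
FOLLOW(S) = {$}
Therefore, FOLLOW(S) = {$}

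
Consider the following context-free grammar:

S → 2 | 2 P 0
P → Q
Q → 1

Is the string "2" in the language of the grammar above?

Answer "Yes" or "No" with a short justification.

Yes - a valid derivation exists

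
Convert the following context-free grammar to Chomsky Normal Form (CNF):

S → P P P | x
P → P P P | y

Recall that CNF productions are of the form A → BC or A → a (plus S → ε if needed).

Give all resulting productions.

S → x; P → y; S → P X0; X0 → P P; P → P X1; X1 → P P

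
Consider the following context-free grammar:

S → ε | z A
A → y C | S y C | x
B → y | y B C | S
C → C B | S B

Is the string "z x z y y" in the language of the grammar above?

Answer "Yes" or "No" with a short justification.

No - no valid derivation exists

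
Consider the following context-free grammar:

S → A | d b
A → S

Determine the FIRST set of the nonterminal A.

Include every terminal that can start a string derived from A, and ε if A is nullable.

We compute FIRST(A) using the standard algorithm.
FIRST(A) = {d}
FIRST(S) = {d}
Therefore, FIRST(A) = {d}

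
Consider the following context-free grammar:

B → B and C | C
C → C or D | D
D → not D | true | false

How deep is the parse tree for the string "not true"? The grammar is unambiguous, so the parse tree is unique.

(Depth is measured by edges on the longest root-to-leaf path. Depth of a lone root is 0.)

4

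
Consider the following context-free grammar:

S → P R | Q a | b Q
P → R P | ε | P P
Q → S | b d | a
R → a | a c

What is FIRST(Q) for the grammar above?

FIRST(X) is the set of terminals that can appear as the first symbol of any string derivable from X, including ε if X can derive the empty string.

We compute FIRST(Q) using the standard algorithm.
FIRST(P) = {a, ε}
FIRST(Q) = {a, b}
FIRST(R) = {a}
FIRST(S) = {a, b}
Therefore, FIRST(Q) = {a, b}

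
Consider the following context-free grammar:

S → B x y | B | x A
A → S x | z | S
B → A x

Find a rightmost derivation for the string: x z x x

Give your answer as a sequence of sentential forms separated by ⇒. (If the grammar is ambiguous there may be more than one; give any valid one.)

S ⇒ B ⇒ A x ⇒ S x x ⇒ x A x x ⇒ x z x x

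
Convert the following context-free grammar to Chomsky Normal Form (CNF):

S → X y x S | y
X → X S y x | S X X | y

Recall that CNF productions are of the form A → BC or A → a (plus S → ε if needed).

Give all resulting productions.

TY → y; TX → x; S → y; X → y; S → X X0; X0 → TY X1; X1 → TX S; X → X X2; X2 → S X3; X3 → TY TX; X → S X4; X4 → X X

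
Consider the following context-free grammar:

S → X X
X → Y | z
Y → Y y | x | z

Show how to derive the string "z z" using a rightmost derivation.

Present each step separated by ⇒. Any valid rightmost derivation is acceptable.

S ⇒ X X ⇒ X z ⇒ z z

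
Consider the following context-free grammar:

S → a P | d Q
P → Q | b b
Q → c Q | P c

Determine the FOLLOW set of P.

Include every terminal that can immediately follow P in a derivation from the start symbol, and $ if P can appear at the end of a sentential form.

We compute FOLLOW(P) using the standard algorithm.
FOLLOW(S) starts with {$}.
FIRST(P) = {b, c}
FIRST(Q) = {b, c}
FIRST(S) = {a, d}
FOLLOW(P) = {$, c}
FOLLOW(Q) = {$, c}
FOLLOW(S) = {$}
Therefore, FOLLOW(P) = {$, c}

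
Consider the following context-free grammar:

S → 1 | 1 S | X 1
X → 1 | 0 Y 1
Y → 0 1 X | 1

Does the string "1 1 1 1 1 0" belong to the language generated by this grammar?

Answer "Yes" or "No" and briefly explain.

No - no valid derivation exists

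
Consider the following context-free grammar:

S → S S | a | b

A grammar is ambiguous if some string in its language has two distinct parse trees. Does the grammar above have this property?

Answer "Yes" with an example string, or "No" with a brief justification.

Yes - the string 'a b a b a' has two distinct parse trees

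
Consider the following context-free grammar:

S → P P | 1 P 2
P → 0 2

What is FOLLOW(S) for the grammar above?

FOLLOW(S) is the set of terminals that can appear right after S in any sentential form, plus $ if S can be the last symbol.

We compute FOLLOW(S) using the standard algorithm.
FOLLOW(S) starts with {$}.
FIRST(P) = {0}
FIRST(S) = {0, 1}
FOLLOW(P) = {$, 0, 2}
FOLLOW(S) = {$}
Therefore, FOLLOW(S) = {$}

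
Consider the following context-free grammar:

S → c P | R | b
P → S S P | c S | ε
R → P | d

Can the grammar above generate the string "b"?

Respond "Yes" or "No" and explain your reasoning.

Yes - a valid derivation exists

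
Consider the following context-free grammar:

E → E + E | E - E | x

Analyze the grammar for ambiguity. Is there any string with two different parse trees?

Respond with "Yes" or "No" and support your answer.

Yes - the string 'x + x - x - x - x + x' has two distinct parse trees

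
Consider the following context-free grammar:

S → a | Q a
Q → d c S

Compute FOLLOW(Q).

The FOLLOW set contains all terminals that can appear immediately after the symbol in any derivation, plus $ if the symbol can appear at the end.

We compute FOLLOW(Q) using the standard algorithm.
FOLLOW(S) starts with {$}.
FIRST(Q) = {d}
FIRST(S) = {a, d}
FOLLOW(Q) = {a}
FOLLOW(S) = {$, a}
Therefore, FOLLOW(Q) = {a}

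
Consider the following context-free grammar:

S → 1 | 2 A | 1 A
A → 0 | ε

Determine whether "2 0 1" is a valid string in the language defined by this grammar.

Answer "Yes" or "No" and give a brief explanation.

No - no valid derivation exists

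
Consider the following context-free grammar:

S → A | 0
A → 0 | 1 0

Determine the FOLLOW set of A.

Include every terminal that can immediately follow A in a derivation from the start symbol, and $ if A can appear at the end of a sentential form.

We compute FOLLOW(A) using the standard algorithm.
FOLLOW(S) starts with {$}.
FIRST(A) = {0, 1}
FIRST(S) = {0, 1}
FOLLOW(A) = {$}
FOLLOW(S) = {$}
Therefore, FOLLOW(A) = {$}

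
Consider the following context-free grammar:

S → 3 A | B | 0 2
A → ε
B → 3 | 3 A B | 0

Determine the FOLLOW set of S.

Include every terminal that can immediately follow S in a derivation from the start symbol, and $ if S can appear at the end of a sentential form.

We compute FOLLOW(S) using the standard algorithm.
FOLLOW(S) starts with {$}.
FIRST(A) = {ε}
FIRST(B) = {0, 3}
FIRST(S) = {0, 3}
FOLLOW(A) = {$, 0, 3}
FOLLOW(B) = {$}
FOLLOW(S) = {$}
Therefore, FOLLOW(S) = {$}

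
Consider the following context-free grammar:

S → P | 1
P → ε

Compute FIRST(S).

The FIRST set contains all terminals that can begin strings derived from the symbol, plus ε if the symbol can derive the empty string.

We compute FIRST(S) using the standard algorithm.
FIRST(P) = {ε}
FIRST(S) = {1, ε}
Therefore, FIRST(S) = {1, ε}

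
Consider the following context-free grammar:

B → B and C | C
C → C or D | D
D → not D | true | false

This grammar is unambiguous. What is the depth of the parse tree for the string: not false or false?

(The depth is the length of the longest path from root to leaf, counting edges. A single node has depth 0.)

5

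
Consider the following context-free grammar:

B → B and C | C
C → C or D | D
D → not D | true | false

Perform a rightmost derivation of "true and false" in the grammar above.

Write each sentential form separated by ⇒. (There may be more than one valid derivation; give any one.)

B ⇒ B and C ⇒ B and D ⇒ B and false ⇒ C and false ⇒ D and false ⇒ true and false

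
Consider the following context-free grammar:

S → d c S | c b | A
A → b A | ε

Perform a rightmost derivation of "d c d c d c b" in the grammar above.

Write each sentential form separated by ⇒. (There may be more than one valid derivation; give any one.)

S ⇒ d c S ⇒ d c d c S ⇒ d c d c d c S ⇒ d c d c d c A ⇒ d c d c d c b A ⇒ d c d c d c b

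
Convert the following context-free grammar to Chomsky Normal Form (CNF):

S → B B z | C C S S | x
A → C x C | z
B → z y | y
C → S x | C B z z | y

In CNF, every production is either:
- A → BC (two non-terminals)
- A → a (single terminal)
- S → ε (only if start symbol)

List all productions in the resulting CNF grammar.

TZ → z; S → x; TX → x; A → z; TY → y; B → y; C → y; S → B X0; X0 → B TZ; S → C X1; X1 → C X2; X2 → S S; A → C X3; X3 → TX C; B → TZ TY; C → S TX; C → C X4; X4 → B X5; X5 → TZ TZ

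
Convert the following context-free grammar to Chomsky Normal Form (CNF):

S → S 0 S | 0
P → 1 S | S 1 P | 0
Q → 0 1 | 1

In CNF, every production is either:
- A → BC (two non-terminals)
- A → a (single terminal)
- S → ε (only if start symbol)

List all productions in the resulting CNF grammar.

T0 → 0; S → 0; T1 → 1; P → 0; Q → 1; S → S X0; X0 → T0 S; P → T1 S; P → S X1; X1 → T1 P; Q → T0 T1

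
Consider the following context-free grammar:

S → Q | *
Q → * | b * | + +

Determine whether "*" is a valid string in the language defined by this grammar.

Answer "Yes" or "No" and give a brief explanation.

Yes - a valid derivation exists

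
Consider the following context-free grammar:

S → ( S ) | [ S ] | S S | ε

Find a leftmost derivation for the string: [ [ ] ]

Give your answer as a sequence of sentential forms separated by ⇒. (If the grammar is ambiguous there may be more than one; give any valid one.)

S ⇒ [ S ] ⇒ [ [ S ] ] ⇒ [ [ ] ]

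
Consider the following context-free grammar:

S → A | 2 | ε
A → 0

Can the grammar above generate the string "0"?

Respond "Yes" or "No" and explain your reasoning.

Yes - a valid derivation exists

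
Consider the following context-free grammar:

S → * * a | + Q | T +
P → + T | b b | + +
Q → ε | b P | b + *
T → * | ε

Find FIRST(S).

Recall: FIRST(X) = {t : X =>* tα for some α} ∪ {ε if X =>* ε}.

We compute FIRST(S) using the standard algorithm.
FIRST(P) = {+, b}
FIRST(Q) = {b, ε}
FIRST(S) = {*, +}
FIRST(T) = {*, ε}
Therefore, FIRST(S) = {*, +}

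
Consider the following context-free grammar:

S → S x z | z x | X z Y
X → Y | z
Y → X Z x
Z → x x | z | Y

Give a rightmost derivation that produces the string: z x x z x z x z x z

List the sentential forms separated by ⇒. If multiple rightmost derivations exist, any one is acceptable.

S ⇒ S x z ⇒ S x z x z ⇒ S x z x z x z ⇒ S x z x z x z x z ⇒ z x x z x z x z x z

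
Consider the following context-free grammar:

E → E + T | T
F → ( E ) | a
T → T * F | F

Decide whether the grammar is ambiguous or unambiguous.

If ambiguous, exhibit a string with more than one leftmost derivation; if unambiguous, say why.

Unambiguous - every string in the language has a unique leftmost derivation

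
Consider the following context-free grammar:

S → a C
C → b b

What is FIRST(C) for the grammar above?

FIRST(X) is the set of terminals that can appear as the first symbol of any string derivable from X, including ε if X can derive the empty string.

We compute FIRST(C) using the standard algorithm.
FIRST(C) = {b}
FIRST(S) = {a}
Therefore, FIRST(C) = {b}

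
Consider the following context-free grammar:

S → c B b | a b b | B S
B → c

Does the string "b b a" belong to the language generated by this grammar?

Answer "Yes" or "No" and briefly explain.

No - no valid derivation exists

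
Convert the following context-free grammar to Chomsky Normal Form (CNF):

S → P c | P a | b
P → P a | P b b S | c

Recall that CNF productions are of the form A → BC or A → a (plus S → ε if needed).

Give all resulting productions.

TC → c; TA → a; S → b; TB → b; P → c; S → P TC; S → P TA; P → P TA; P → P X0; X0 → TB X1; X1 → TB S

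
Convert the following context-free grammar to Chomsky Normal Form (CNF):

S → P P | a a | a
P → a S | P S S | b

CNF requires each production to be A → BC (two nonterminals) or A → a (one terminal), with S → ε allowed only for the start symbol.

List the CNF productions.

TA → a; S → a; P → b; S → P P; S → TA TA; P → TA S; P → P X0; X0 → S S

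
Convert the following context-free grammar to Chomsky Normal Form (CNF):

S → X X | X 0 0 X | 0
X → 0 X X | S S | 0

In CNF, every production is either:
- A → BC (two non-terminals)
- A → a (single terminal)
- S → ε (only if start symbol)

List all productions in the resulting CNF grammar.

T0 → 0; S → 0; X → 0; S → X X; S → X X0; X0 → T0 X1; X1 → T0 X; X → T0 X2; X2 → X X; X → S S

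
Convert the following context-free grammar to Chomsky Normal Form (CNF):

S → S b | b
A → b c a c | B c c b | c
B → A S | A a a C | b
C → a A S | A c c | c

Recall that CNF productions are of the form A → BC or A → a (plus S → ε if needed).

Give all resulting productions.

TB → b; S → b; TC → c; TA → a; A → c; B → b; C → c; S → S TB; A → TB X0; X0 → TC X1; X1 → TA TC; A → B X2; X2 → TC X3; X3 → TC TB; B → A S; B → A X4; X4 → TA X5; X5 → TA C; C → TA X6; X6 → A S; C → A X7; X7 → TC TC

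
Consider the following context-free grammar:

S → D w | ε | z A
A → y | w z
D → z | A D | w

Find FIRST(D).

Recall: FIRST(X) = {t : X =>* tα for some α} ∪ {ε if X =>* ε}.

We compute FIRST(D) using the standard algorithm.
FIRST(A) = {w, y}
FIRST(D) = {w, y, z}
FIRST(S) = {w, y, z, ε}
Therefore, FIRST(D) = {w, y, z}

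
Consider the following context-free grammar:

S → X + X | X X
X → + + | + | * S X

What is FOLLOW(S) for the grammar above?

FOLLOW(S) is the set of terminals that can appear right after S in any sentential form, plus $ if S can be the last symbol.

We compute FOLLOW(S) using the standard algorithm.
FOLLOW(S) starts with {$}.
FIRST(S) = {*, +}
FIRST(X) = {*, +}
FOLLOW(S) = {$, *, +}
FOLLOW(X) = {$, *, +}
Therefore, FOLLOW(S) = {$, *, +}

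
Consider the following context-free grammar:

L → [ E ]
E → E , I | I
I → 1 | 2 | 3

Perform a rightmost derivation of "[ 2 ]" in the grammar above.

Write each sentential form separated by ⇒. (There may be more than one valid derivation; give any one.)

L ⇒ [ E ] ⇒ [ I ] ⇒ [ 2 ]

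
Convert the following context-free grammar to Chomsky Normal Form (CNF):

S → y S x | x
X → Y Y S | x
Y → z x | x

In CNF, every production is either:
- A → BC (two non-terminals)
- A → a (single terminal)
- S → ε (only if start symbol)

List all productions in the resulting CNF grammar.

TY → y; TX → x; S → x; X → x; TZ → z; Y → x; S → TY X0; X0 → S TX; X → Y X1; X1 → Y S; Y → TZ TX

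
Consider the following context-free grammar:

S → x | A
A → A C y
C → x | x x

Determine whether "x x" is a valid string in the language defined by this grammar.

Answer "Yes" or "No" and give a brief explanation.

No - no valid derivation exists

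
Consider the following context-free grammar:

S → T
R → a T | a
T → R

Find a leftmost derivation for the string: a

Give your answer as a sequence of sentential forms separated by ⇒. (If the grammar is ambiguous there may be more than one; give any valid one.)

S ⇒ T ⇒ R ⇒ a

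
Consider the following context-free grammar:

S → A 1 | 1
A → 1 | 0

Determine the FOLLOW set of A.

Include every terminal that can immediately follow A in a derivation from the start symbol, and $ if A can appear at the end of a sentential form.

We compute FOLLOW(A) using the standard algorithm.
FOLLOW(S) starts with {$}.
FIRST(A) = {0, 1}
FIRST(S) = {0, 1}
FOLLOW(A) = {1}
FOLLOW(S) = {$}
Therefore, FOLLOW(A) = {1}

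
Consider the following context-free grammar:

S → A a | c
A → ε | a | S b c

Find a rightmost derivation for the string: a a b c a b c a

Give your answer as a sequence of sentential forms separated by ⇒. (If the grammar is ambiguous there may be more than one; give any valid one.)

S ⇒ A a ⇒ S b c a ⇒ A a b c a ⇒ S b c a b c a ⇒ A a b c a b c a ⇒ a a b c a b c a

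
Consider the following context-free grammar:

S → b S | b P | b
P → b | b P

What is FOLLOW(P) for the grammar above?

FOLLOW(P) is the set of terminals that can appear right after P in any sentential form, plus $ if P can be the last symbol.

We compute FOLLOW(P) using the standard algorithm.
FOLLOW(S) starts with {$}.
FIRST(P) = {b}
FIRST(S) = {b}
FOLLOW(P) = {$}
FOLLOW(S) = {$}
Therefore, FOLLOW(P) = {$}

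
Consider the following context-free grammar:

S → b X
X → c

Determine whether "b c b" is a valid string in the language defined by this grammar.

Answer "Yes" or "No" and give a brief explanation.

No - no valid derivation exists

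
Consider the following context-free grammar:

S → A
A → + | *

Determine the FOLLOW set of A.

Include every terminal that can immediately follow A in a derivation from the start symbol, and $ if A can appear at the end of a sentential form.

We compute FOLLOW(A) using the standard algorithm.
FOLLOW(S) starts with {$}.
FIRST(A) = {*, +}
FIRST(S) = {*, +}
FOLLOW(A) = {$}
FOLLOW(S) = {$}
Therefore, FOLLOW(A) = {$}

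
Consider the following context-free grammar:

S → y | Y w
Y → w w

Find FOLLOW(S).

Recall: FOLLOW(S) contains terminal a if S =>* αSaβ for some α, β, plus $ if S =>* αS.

We compute FOLLOW(S) using the standard algorithm.
FOLLOW(S) starts with {$}.
FIRST(S) = {w, y}
FIRST(Y) = {w}
FOLLOW(S) = {$}
FOLLOW(Y) = {w}
Therefore, FOLLOW(S) = {$}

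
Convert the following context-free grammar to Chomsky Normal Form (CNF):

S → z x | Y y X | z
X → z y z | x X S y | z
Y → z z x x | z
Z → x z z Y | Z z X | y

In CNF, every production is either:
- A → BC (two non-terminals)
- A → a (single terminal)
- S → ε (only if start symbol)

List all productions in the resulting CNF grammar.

TZ → z; TX → x; TY → y; S → z; X → z; Y → z; Z → y; S → TZ TX; S → Y X0; X0 → TY X; X → TZ X1; X1 → TY TZ; X → TX X2; X2 → X X3; X3 → S TY; Y → TZ X4; X4 → TZ X5; X5 → TX TX; Z → TX X6; X6 → TZ X7; X7 → TZ Y; Z → Z X8; X8 → TZ X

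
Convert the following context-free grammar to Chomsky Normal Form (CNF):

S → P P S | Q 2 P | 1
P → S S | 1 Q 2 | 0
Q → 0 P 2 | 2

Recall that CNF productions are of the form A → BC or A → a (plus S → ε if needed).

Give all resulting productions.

T2 → 2; S → 1; T1 → 1; P → 0; T0 → 0; Q → 2; S → P X0; X0 → P S; S → Q X1; X1 → T2 P; P → S S; P → T1 X2; X2 → Q T2; Q → T0 X3; X3 → P T2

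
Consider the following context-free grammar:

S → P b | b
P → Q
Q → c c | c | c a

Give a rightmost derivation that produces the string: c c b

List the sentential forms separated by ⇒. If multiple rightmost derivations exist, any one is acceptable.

S ⇒ P b ⇒ Q b ⇒ c c b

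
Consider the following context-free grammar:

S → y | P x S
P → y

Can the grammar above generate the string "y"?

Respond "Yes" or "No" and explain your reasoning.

Yes - a valid derivation exists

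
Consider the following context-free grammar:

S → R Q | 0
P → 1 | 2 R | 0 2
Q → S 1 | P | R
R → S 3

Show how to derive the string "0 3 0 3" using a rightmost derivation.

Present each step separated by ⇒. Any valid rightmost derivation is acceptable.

S ⇒ R Q ⇒ R R ⇒ R S 3 ⇒ R 0 3 ⇒ S 3 0 3 ⇒ 0 3 0 3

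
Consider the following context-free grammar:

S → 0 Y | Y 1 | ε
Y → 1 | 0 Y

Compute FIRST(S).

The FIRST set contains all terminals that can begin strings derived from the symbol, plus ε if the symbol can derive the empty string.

We compute FIRST(S) using the standard algorithm.
FIRST(S) = {0, 1, ε}
FIRST(Y) = {0, 1}
Therefore, FIRST(S) = {0, 1, ε}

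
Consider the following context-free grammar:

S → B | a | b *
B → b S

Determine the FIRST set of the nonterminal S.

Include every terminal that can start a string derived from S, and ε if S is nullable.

We compute FIRST(S) using the standard algorithm.
FIRST(B) = {b}
FIRST(S) = {a, b}
Therefore, FIRST(S) = {a, b}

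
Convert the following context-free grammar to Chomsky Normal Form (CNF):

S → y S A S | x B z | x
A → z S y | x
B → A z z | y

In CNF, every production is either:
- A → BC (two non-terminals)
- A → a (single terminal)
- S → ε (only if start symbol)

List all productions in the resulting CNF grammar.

TY → y; TX → x; TZ → z; S → x; A → x; B → y; S → TY X0; X0 → S X1; X1 → A S; S → TX X2; X2 → B TZ; A → TZ X3; X3 → S TY; B → A X4; X4 → TZ TZ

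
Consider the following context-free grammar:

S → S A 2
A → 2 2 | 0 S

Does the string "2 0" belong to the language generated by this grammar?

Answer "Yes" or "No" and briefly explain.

No - no valid derivation exists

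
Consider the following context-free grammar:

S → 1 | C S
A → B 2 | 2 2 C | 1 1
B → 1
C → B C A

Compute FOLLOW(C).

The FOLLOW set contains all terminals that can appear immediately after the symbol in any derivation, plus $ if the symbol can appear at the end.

We compute FOLLOW(C) using the standard algorithm.
FOLLOW(S) starts with {$}.
FIRST(A) = {1, 2}
FIRST(B) = {1}
FIRST(C) = {1}
FIRST(S) = {1}
FOLLOW(A) = {1, 2}
FOLLOW(B) = {1, 2}
FOLLOW(C) = {1, 2}
FOLLOW(S) = {$}
Therefore, FOLLOW(C) = {1, 2}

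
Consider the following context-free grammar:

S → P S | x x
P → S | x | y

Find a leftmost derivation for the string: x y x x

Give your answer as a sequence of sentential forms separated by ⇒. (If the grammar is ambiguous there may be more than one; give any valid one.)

S ⇒ P S ⇒ x S ⇒ x P S ⇒ x y S ⇒ x y x x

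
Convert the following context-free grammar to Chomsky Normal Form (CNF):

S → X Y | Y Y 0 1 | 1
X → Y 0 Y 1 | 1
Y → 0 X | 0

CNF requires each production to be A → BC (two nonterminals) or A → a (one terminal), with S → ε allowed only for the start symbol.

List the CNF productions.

T0 → 0; T1 → 1; S → 1; X → 1; Y → 0; S → X Y; S → Y X0; X0 → Y X1; X1 → T0 T1; X → Y X2; X2 → T0 X3; X3 → Y T1; Y → T0 X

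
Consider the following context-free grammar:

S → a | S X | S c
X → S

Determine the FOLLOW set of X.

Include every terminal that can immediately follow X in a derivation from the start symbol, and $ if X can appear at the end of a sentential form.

We compute FOLLOW(X) using the standard algorithm.
FOLLOW(S) starts with {$}.
FIRST(S) = {a}
FIRST(X) = {a}
FOLLOW(S) = {$, a, c}
FOLLOW(X) = {$, a, c}
Therefore, FOLLOW(X) = {$, a, c}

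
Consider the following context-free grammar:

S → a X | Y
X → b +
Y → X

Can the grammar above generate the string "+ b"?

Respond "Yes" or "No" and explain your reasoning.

No - no valid derivation exists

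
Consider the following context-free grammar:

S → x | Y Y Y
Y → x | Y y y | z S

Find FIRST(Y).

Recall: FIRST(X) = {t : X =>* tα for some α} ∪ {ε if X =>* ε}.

We compute FIRST(Y) using the standard algorithm.
FIRST(S) = {x, z}
FIRST(Y) = {x, z}
Therefore, FIRST(Y) = {x, z}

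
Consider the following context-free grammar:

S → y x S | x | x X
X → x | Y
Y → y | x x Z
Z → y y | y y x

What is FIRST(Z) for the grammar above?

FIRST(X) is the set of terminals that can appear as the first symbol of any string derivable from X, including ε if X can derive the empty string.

We compute FIRST(Z) using the standard algorithm.
FIRST(S) = {x, y}
FIRST(X) = {x, y}
FIRST(Y) = {x, y}
FIRST(Z) = {y}
Therefore, FIRST(Z) = {y}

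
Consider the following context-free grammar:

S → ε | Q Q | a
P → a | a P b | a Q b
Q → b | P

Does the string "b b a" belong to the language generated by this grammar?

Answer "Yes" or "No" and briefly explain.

No - no valid derivation exists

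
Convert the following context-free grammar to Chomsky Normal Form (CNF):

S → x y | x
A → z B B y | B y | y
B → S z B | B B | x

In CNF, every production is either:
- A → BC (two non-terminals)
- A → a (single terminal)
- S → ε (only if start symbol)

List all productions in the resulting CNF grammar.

TX → x; TY → y; S → x; TZ → z; A → y; B → x; S → TX TY; A → TZ X0; X0 → B X1; X1 → B TY; A → B TY; B → S X2; X2 → TZ B; B → B B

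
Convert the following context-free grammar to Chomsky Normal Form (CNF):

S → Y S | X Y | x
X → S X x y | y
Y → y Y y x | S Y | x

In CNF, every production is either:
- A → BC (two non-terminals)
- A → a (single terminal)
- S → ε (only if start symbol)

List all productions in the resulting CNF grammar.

S → x; TX → x; TY → y; X → y; Y → x; S → Y S; S → X Y; X → S X0; X0 → X X1; X1 → TX TY; Y → TY X2; X2 → Y X3; X3 → TY TX; Y → S Y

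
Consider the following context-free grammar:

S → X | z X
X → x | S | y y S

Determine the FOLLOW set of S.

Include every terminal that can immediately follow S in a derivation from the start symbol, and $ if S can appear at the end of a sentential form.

We compute FOLLOW(S) using the standard algorithm.
FOLLOW(S) starts with {$}.
FIRST(S) = {x, y, z}
FIRST(X) = {x, y, z}
FOLLOW(S) = {$}
FOLLOW(X) = {$}
Therefore, FOLLOW(S) = {$}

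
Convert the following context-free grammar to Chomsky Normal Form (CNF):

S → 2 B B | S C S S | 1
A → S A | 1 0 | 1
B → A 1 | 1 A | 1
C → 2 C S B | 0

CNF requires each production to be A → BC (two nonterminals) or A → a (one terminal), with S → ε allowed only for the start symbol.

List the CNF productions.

T2 → 2; S → 1; T1 → 1; T0 → 0; A → 1; B → 1; C → 0; S → T2 X0; X0 → B B; S → S X1; X1 → C X2; X2 → S S; A → S A; A → T1 T0; B → A T1; B → T1 A; C → T2 X3; X3 → C X4; X4 → S B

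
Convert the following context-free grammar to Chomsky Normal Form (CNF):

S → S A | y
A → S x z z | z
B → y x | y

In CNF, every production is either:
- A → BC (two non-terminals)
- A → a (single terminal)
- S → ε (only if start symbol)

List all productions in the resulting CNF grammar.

S → y; TX → x; TZ → z; A → z; TY → y; B → y; S → S A; A → S X0; X0 → TX X1; X1 → TZ TZ; B → TY TX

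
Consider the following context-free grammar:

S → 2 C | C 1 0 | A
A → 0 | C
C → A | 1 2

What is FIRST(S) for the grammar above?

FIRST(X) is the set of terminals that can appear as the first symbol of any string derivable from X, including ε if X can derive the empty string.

We compute FIRST(S) using the standard algorithm.
FIRST(A) = {0, 1}
FIRST(C) = {0, 1}
FIRST(S) = {0, 1, 2}
Therefore, FIRST(S) = {0, 1, 2}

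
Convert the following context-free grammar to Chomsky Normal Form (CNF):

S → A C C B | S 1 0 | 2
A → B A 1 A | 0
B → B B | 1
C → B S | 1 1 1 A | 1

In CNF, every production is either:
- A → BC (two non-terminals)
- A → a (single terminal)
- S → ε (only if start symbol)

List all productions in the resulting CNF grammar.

T1 → 1; T0 → 0; S → 2; A → 0; B → 1; C → 1; S → A X0; X0 → C X1; X1 → C B; S → S X2; X2 → T1 T0; A → B X3; X3 → A X4; X4 → T1 A; B → B B; C → B S; C → T1 X5; X5 → T1 X6; X6 → T1 A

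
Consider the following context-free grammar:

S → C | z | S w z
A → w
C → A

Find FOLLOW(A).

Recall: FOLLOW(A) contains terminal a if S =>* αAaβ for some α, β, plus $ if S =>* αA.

We compute FOLLOW(A) using the standard algorithm.
FOLLOW(S) starts with {$}.
FIRST(A) = {w}
FIRST(C) = {w}
FIRST(S) = {w, z}
FOLLOW(A) = {$, w}
FOLLOW(C) = {$, w}
FOLLOW(S) = {$, w}
Therefore, FOLLOW(A) = {$, w}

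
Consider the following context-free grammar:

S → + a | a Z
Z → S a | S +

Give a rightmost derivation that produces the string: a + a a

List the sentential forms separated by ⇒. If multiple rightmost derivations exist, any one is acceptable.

S ⇒ a Z ⇒ a S a ⇒ a + a a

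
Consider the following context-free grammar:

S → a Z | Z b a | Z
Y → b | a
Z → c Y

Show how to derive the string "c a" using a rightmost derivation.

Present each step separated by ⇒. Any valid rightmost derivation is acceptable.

S ⇒ Z ⇒ c Y ⇒ c a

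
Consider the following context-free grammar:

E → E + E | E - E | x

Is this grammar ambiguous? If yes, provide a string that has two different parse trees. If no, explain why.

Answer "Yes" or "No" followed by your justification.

Yes - the string 'x + x - x' has two distinct leftmost derivations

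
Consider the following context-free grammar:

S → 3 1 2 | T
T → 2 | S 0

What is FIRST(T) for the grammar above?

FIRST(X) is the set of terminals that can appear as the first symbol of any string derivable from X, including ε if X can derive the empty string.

We compute FIRST(T) using the standard algorithm.
FIRST(S) = {2, 3}
FIRST(T) = {2, 3}
Therefore, FIRST(T) = {2, 3}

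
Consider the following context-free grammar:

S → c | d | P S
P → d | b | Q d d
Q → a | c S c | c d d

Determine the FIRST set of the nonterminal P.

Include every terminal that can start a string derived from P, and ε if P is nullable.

We compute FIRST(P) using the standard algorithm.
FIRST(P) = {a, b, c, d}
FIRST(Q) = {a, c}
FIRST(S) = {a, b, c, d}
Therefore, FIRST(P) = {a, b, c, d}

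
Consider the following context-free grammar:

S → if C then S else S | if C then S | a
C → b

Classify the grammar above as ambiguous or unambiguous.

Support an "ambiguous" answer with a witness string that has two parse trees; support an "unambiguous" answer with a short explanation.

Ambiguous - the string 'if b then a else if b then if b then a else a' has two distinct parse trees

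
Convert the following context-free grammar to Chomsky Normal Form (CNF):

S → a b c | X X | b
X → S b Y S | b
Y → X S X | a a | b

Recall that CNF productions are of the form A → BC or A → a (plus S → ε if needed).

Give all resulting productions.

TA → a; TB → b; TC → c; S → b; X → b; Y → b; S → TA X0; X0 → TB TC; S → X X; X → S X1; X1 → TB X2; X2 → Y S; Y → X X3; X3 → S X; Y → TA TA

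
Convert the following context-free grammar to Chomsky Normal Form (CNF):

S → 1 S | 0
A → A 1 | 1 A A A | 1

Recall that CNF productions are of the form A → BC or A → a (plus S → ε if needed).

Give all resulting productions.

T1 → 1; S → 0; A → 1; S → T1 S; A → A T1; A → T1 X0; X0 → A X1; X1 → A A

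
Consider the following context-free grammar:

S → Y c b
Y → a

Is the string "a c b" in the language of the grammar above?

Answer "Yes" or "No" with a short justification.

Yes - a valid derivation exists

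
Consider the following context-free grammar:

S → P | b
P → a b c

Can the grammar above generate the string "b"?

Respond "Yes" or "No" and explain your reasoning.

Yes - a valid derivation exists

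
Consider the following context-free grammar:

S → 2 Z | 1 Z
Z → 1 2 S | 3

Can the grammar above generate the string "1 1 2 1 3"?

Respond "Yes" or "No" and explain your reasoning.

Yes - a valid derivation exists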